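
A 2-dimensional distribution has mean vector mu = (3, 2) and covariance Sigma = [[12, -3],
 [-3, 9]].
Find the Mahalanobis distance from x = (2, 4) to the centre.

Step 1 — centre the observation: (x - mu) = (-1, 2).

Step 2 — invert Sigma. det(Sigma) = 12·9 - (-3)² = 99.
  Sigma^{-1} = (1/det) · [[d, -b], [-b, a]] = [[0.0909, 0.0303],
 [0.0303, 0.1212]].

Step 3 — form the quadratic (x - mu)^T · Sigma^{-1} · (x - mu):
  Sigma^{-1} · (x - mu) = (-0.0303, 0.2121).
  (x - mu)^T · [Sigma^{-1} · (x - mu)] = (-1)·(-0.0303) + (2)·(0.2121) = 0.4545.

Step 4 — take square root: d = √(0.4545) ≈ 0.6742.

d(x, mu) = √(0.4545) ≈ 0.6742


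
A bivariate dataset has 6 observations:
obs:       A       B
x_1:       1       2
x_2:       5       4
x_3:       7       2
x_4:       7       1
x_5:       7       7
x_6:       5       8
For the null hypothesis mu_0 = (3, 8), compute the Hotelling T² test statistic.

Step 1 — sample mean vector:
  mean(A) = (1 + 5 + 7 + 7 + 7 + 5) / 6 = 32/6 = 5.3333
  mean(B) = (2 + 4 + 2 + 1 + 7 + 8) / 6 = 24/6 = 4
  x̄ = (5.3333, 4),  deviation x̄ - mu_0 = (5.3333, 4) - (3, 8) = (2.3333, -4).

Step 2 — sample covariance matrix, S[i,j] = (1/(n-1)) · Σ_k (x_{k,i} - mean_i) · (x_{k,j} - mean_j), divisor n-1 = 5:
  S[A,A] = ((-4.3333)·(-4.3333) + (-0.3333)·(-0.3333) + (1.6667)·(1.6667) + (1.6667)·(1.6667) + (1.6667)·(1.6667) + (-0.3333)·(-0.3333)) / 5 = 27.3333/5 = 5.4667
  S[A,B] = ((-4.3333)·(-2) + (-0.3333)·(0) + (1.6667)·(-2) + (1.6667)·(-3) + (1.6667)·(3) + (-0.3333)·(4)) / 5 = 4/5 = 0.8
  S[B,B] = ((-2)·(-2) + (0)·(0) + (-2)·(-2) + (-3)·(-3) + (3)·(3) + (4)·(4)) / 5 = 42/5 = 8.4
  S = [[5.4667, 0.8],
 [0.8, 8.4]].

Step 3 — invert S. det(S) = 5.4667·8.4 - (0.8)² = 45.28.
  S^{-1} = (1/det) · [[d, -b], [-b, a]] = [[0.1855, -0.0177],
 [-0.0177, 0.1207]].

Step 4 — quadratic form (x̄ - mu_0)^T · S^{-1} · (x̄ - mu_0):
  S^{-1} · (x̄ - mu_0) = (0.5035, -0.5241),
  (x̄ - mu_0)^T · [...] = (2.3333)·(0.5035) + (-4)·(-0.5241) = 3.2715.

Step 5 — scale by n: T² = 6 · 3.2715 = 19.629.

T² ≈ 19.629


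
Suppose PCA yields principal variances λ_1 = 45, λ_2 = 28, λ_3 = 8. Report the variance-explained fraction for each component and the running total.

Step 1 — total variance = trace(Sigma) = Σ λ_i = 45 + 28 + 8 = 81.

Step 2 — fraction explained by component i = λ_i / Σ λ:
  PC1: 45/81 = 0.5556
  PC2: 28/81 = 0.3457
  PC3: 8/81 = 0.0988

Step 3 — cumulative fraction after k components = (λ_1 + ... + λ_k) / Σ λ:
  k = 1: 45/81 = 0.5556
  k = 2: (45 + 28)/81 = 73/81 = 0.9012
  k = 3: (45 + 28 + 8)/81 = 81/81 = 1

Summary (fraction, with percent):

explained: PC1 0.5556 (55.56%), PC2 0.3457 (34.57%), PC3 0.0988 (9.88%);  cumulative: 0.5556, 0.9012, 1


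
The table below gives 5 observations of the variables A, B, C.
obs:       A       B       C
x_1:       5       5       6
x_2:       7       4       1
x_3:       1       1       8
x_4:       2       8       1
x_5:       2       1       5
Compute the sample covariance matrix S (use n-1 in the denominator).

Step 1 — column means:
  mean(A) = (5 + 7 + 1 + 2 + 2) / 5 = 17/5 = 3.4
  mean(B) = (5 + 4 + 1 + 8 + 1) / 5 = 19/5 = 3.8
  mean(C) = (6 + 1 + 8 + 1 + 5) / 5 = 21/5 = 4.2

Step 2 — sample covariance S[i,j] = (1/(n-1)) · Σ_k (x_{k,i} - mean_i) · (x_{k,j} - mean_j), with n-1 = 4.
  S[A,A] = ((1.6)·(1.6) + (3.6)·(3.6) + (-2.4)·(-2.4) + (-1.4)·(-1.4) + (-1.4)·(-1.4)) / 4 = 25.2/4 = 6.3
  S[A,B] = ((1.6)·(1.2) + (3.6)·(0.2) + (-2.4)·(-2.8) + (-1.4)·(4.2) + (-1.4)·(-2.8)) / 4 = 7.4/4 = 1.85
  S[A,C] = ((1.6)·(1.8) + (3.6)·(-3.2) + (-2.4)·(3.8) + (-1.4)·(-3.2) + (-1.4)·(0.8)) / 4 = -14.4/4 = -3.6
  S[B,B] = ((1.2)·(1.2) + (0.2)·(0.2) + (-2.8)·(-2.8) + (4.2)·(4.2) + (-2.8)·(-2.8)) / 4 = 34.8/4 = 8.7
  S[B,C] = ((1.2)·(1.8) + (0.2)·(-3.2) + (-2.8)·(3.8) + (4.2)·(-3.2) + (-2.8)·(0.8)) / 4 = -24.8/4 = -6.2
  S[C,C] = ((1.8)·(1.8) + (-3.2)·(-3.2) + (3.8)·(3.8) + (-3.2)·(-3.2) + (0.8)·(0.8)) / 4 = 38.8/4 = 9.7

S is symmetric (S[j,i] = S[i,j]). Assembling:

S = [[6.3, 1.85, -3.6],
 [1.85, 8.7, -6.2],
 [-3.6, -6.2, 9.7]]


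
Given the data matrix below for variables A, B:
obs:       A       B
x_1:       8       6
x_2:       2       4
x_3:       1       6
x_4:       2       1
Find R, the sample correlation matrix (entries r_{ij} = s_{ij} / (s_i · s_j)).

Step 1 — column means:
  mean(A) = (8 + 2 + 1 + 2) / 4 = 13/4 = 3.25
  mean(B) = (6 + 4 + 6 + 1) / 4 = 17/4 = 4.25

Step 2 — sample variances and covariances s[i,j] = (1/(n-1)) · Σ_k (x_{k,i} - mean_i) · (x_{k,j} - mean_j), with n-1 = 3:
  s[A,A] = ((4.75)·(4.75) + (-1.25)·(-1.25) + (-2.25)·(-2.25) + (-1.25)·(-1.25)) / 3 = 30.75/3 = 10.25
  s[A,B] = ((4.75)·(1.75) + (-1.25)·(-0.25) + (-2.25)·(1.75) + (-1.25)·(-3.25)) / 3 = 8.75/3 = 2.9167
  s[B,B] = ((1.75)·(1.75) + (-0.25)·(-0.25) + (1.75)·(1.75) + (-3.25)·(-3.25)) / 3 = 16.75/3 = 5.5833
  Sample standard deviations s_i = √(s[i,i]):
  s(A) = √(10.25) = 3.2016
  s(B) = √(5.5833) = 2.3629

Step 3 — r_{ij} = s_{ij} / (s_i · s_j):
  r[A,A] = 1 (diagonal).
  r[A,B] = 2.9167 / (3.2016 · 2.3629) = 2.9167 / 7.565 = 0.3855
  r[B,B] = 1 (diagonal).

R is symmetric with unit diagonal. Assembling:

R = [[1, 0.3855],
 [0.3855, 1]]


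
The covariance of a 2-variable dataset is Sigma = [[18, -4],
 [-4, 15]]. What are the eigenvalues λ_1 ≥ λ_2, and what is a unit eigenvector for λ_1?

Step 1 — characteristic polynomial of 2×2 Sigma:
  det(Sigma - λI) = λ² - trace · λ + det = 0.
  trace = 18 + 15 = 33, det = 18·15 - (-4)² = 254.
Step 2 — discriminant:
  Δ = trace² - 4·det = 1089 - 1016 = 73.
Step 3 — eigenvalues:
  λ = (trace ± √Δ)/2 = (33 ± 8.544)/2,
  λ_1 = 20.772,  λ_2 = 12.228.

Step 4 — unit eigenvector for λ_1: solve (Sigma - λ_1 I)v = 0. First row:
  (18 - 20.772)·v_x + (-4)·v_y = 0, i.e. (-2.772)·v_x + (-4)·v_y = 0,
  so v ∝ (b, λ_1 - a) = (-4, 2.772); multiply by -1 so the first entry is positive: u = (4, -2.772).
  ||u|| = √((4)² + (-2.772)²) = √(23.684) ≈ 4.8666,
  v_1 = u/||u|| ≈ (0.8219, -0.5696) (||v_1|| = 1).

λ_1 = 20.772,  λ_2 = 12.228;  v_1 ≈ (0.8219, -0.5696)


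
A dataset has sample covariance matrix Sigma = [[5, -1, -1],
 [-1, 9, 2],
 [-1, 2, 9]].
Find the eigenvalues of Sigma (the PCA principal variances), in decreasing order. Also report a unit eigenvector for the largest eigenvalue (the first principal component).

Step 1 — characteristic polynomial p(λ) = det(λI - Sigma) = λ³ - tr·λ² + c_1·λ - det, where tr = trace, c_1 = sum of the principal 2×2 minors, det = det(Sigma):
  tr = 5 + 9 + 9 = 23,
  c_1 = (5·9 - (-1)²) + (5·9 - (-1)²) + (9·9 - (2)²) = 44 + 44 + 77 = 165,
  det = 5·(9·9 - (2)²) - (-1)·((-1)·9 - (2)·(-1)) + (-1)·((-1)·(2) - 9·(-1)) = 5·(77) - (-1)·(-7) + (-1)·(7) = 371.
  So p(λ) = λ³ - 23λ² + 165λ - 371.
Step 2 — look for an integer root (rational root theorem: any rational root is an integer divisor of 371). Testing λ = 7:
  p(7) = 343 - 1127 + 1155 - 371 = 0  ✓
  Dividing out (λ - 7): p(λ) = (λ - 7)(λ² - 16λ + 53).
Step 3 — remaining eigenvalues from the quadratic λ² - 16λ + 53 = 0:
  Δ = 16² - 4·53 = 256 - 212 = 44,  λ = (16 ± √44)/2 = (16 ± 6.6332)/2 ≈ 11.3166 or 4.6834.
  Sorted: λ_1 = 11.3166,  λ_2 = 7,  λ_3 = 4.6834  (check: sum = 23 = tr ✓).

Step 4 — unit eigenvector for λ_1 ≈ 11.3166: v spans the null space of (Sigma - λ_1 I), whose rows are
  r_1 = (-6.3166, -1, -1),  r_2 = (-1, -2.3166, 2),  r_3 = (-1, 2, -2.3166).
  v is orthogonal to every row, so take v ∝ r_1 × r_2 = ((-1)·(2) - (-1)·(-2.3166), (-1)·(-1) - (-6.3166)·(2), (-6.3166)·(-2.3166) - (-1)·(-1)) ≈ (-4.3166, 13.6332, 13.6332).
  Rescale (multiply by -1 so the first nonzero entry is positive): u = (4.3166, -13.6332, -13.6332).
  ||u|| = √((4.3166)² + (-13.6332)² + (-13.6332)²) = √(390.3642) ≈ 19.7576,  v_1 = u/||u|| ≈ (0.2185, -0.69, -0.69) (||v_1|| = 1).

λ_1 = 11.3166,  λ_2 = 7,  λ_3 = 4.6834;  v_1 ≈ (0.2185, -0.69, -0.69)


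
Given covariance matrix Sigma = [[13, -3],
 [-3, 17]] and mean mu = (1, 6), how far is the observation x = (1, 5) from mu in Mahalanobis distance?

Step 1 — centre the observation: (x - mu) = (0, -1).

Step 2 — invert Sigma. det(Sigma) = 13·17 - (-3)² = 212.
  Sigma^{-1} = (1/det) · [[d, -b], [-b, a]] = [[0.0802, 0.0142],
 [0.0142, 0.0613]].

Step 3 — form the quadratic (x - mu)^T · Sigma^{-1} · (x - mu):
  Sigma^{-1} · (x - mu) = (-0.0142, -0.0613).
  (x - mu)^T · [Sigma^{-1} · (x - mu)] = (0)·(-0.0142) + (-1)·(-0.0613) = 0.0613.

Step 4 — take square root: d = √(0.0613) ≈ 0.2476.

d(x, mu) = √(0.0613) ≈ 0.2476


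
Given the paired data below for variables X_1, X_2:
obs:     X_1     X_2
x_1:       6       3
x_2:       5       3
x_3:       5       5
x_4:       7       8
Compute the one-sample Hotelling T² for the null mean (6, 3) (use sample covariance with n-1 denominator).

Step 1 — sample mean vector:
  mean(X_1) = (6 + 5 + 5 + 7) / 4 = 23/4 = 5.75
  mean(X_2) = (3 + 3 + 5 + 8) / 4 = 19/4 = 4.75
  x̄ = (5.75, 4.75),  deviation x̄ - mu_0 = (5.75, 4.75) - (6, 3) = (-0.25, 1.75).

Step 2 — sample covariance matrix, S[i,j] = (1/(n-1)) · Σ_k (x_{k,i} - mean_i) · (x_{k,j} - mean_j), divisor n-1 = 3:
  S[X_1,X_1] = ((0.25)·(0.25) + (-0.75)·(-0.75) + (-0.75)·(-0.75) + (1.25)·(1.25)) / 3 = 2.75/3 = 0.9167
  S[X_1,X_2] = ((0.25)·(-1.75) + (-0.75)·(-1.75) + (-0.75)·(0.25) + (1.25)·(3.25)) / 3 = 4.75/3 = 1.5833
  S[X_2,X_2] = ((-1.75)·(-1.75) + (-1.75)·(-1.75) + (0.25)·(0.25) + (3.25)·(3.25)) / 3 = 16.75/3 = 5.5833
  S = [[0.9167, 1.5833],
 [1.5833, 5.5833]].

Step 3 — invert S. det(S) = 0.9167·5.5833 - (1.5833)² = 2.6111.
  S^{-1} = (1/det) · [[d, -b], [-b, a]] = [[2.1383, -0.6064],
 [-0.6064, 0.3511]].

Step 4 — quadratic form (x̄ - mu_0)^T · S^{-1} · (x̄ - mu_0):
  S^{-1} · (x̄ - mu_0) = (-1.5957, 0.766),
  (x̄ - mu_0)^T · [...] = (-0.25)·(-1.5957) + (1.75)·(0.766) = 1.7394.

Step 5 — scale by n: T² = 4 · 1.7394 = 6.9574.

T² ≈ 6.9574


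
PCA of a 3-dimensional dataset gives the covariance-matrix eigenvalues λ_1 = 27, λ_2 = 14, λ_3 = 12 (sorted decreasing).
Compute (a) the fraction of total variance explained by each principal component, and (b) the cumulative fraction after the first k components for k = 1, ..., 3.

Step 1 — total variance = trace(Sigma) = Σ λ_i = 27 + 14 + 12 = 53.

Step 2 — fraction explained by component i = λ_i / Σ λ:
  PC1: 27/53 = 0.5094
  PC2: 14/53 = 0.2642
  PC3: 12/53 = 0.2264

Step 3 — cumulative fraction after k components = (λ_1 + ... + λ_k) / Σ λ:
  k = 1: 27/53 = 0.5094
  k = 2: (27 + 14)/53 = 41/53 = 0.7736
  k = 3: (27 + 14 + 12)/53 = 53/53 = 1

Summary (fraction, with percent):

explained: PC1 0.5094 (50.94%), PC2 0.2642 (26.42%), PC3 0.2264 (22.64%);  cumulative: 0.5094, 0.7736, 1


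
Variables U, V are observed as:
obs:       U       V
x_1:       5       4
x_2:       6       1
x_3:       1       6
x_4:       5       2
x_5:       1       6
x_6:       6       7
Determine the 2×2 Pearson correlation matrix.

Step 1 — column means:
  mean(U) = (5 + 6 + 1 + 5 + 1 + 6) / 6 = 24/6 = 4
  mean(V) = (4 + 1 + 6 + 2 + 6 + 7) / 6 = 26/6 = 4.3333

Step 2 — sample variances and covariances s[i,j] = (1/(n-1)) · Σ_k (x_{k,i} - mean_i) · (x_{k,j} - mean_j), with n-1 = 5:
  s[U,U] = ((1)·(1) + (2)·(2) + (-3)·(-3) + (1)·(1) + (-3)·(-3) + (2)·(2)) / 5 = 28/5 = 5.6
  s[U,V] = ((1)·(-0.3333) + (2)·(-3.3333) + (-3)·(1.6667) + (1)·(-2.3333) + (-3)·(1.6667) + (2)·(2.6667)) / 5 = -14/5 = -2.8
  s[V,V] = ((-0.3333)·(-0.3333) + (-3.3333)·(-3.3333) + (1.6667)·(1.6667) + (-2.3333)·(-2.3333) + (1.6667)·(1.6667) + (2.6667)·(2.6667)) / 5 = 29.3333/5 = 5.8667
  Sample standard deviations s_i = √(s[i,i]):
  s(U) = √(5.6) = 2.3664
  s(V) = √(5.8667) = 2.4221

Step 3 — r_{ij} = s_{ij} / (s_i · s_j):
  r[U,U] = 1 (diagonal).
  r[U,V] = -2.8 / (2.3664 · 2.4221) = -2.8 / 5.7318 = -0.4885
  r[V,V] = 1 (diagonal).

R is symmetric with unit diagonal. Assembling:

R = [[1, -0.4885],
 [-0.4885, 1]]


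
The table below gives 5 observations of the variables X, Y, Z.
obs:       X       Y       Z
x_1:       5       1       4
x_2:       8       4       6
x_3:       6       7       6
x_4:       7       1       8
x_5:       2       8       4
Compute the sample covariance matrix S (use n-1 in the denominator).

Step 1 — column means:
  mean(X) = (5 + 8 + 6 + 7 + 2) / 5 = 28/5 = 5.6
  mean(Y) = (1 + 4 + 7 + 1 + 8) / 5 = 21/5 = 4.2
  mean(Z) = (4 + 6 + 6 + 8 + 4) / 5 = 28/5 = 5.6

Step 2 — sample covariance S[i,j] = (1/(n-1)) · Σ_k (x_{k,i} - mean_i) · (x_{k,j} - mean_j), with n-1 = 4.
  S[X,X] = ((-0.6)·(-0.6) + (2.4)·(2.4) + (0.4)·(0.4) + (1.4)·(1.4) + (-3.6)·(-3.6)) / 4 = 21.2/4 = 5.3
  S[X,Y] = ((-0.6)·(-3.2) + (2.4)·(-0.2) + (0.4)·(2.8) + (1.4)·(-3.2) + (-3.6)·(3.8)) / 4 = -15.6/4 = -3.9
  S[X,Z] = ((-0.6)·(-1.6) + (2.4)·(0.4) + (0.4)·(0.4) + (1.4)·(2.4) + (-3.6)·(-1.6)) / 4 = 11.2/4 = 2.8
  S[Y,Y] = ((-3.2)·(-3.2) + (-0.2)·(-0.2) + (2.8)·(2.8) + (-3.2)·(-3.2) + (3.8)·(3.8)) / 4 = 42.8/4 = 10.7
  S[Y,Z] = ((-3.2)·(-1.6) + (-0.2)·(0.4) + (2.8)·(0.4) + (-3.2)·(2.4) + (3.8)·(-1.6)) / 4 = -7.6/4 = -1.9
  S[Z,Z] = ((-1.6)·(-1.6) + (0.4)·(0.4) + (0.4)·(0.4) + (2.4)·(2.4) + (-1.6)·(-1.6)) / 4 = 11.2/4 = 2.8

S is symmetric (S[j,i] = S[i,j]). Assembling:

S = [[5.3, -3.9, 2.8],
 [-3.9, 10.7, -1.9],
 [2.8, -1.9, 2.8]]


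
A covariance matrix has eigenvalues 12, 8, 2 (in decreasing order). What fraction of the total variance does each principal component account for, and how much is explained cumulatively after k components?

Step 1 — total variance = trace(Sigma) = Σ λ_i = 12 + 8 + 2 = 22.

Step 2 — fraction explained by component i = λ_i / Σ λ:
  PC1: 12/22 = 0.5455
  PC2: 8/22 = 0.3636
  PC3: 2/22 = 0.0909

Step 3 — cumulative fraction after k components = (λ_1 + ... + λ_k) / Σ λ:
  k = 1: 12/22 = 0.5455
  k = 2: (12 + 8)/22 = 20/22 = 0.9091
  k = 3: (12 + 8 + 2)/22 = 22/22 = 1

Summary (fraction, with percent):

explained: PC1 0.5455 (54.55%), PC2 0.3636 (36.36%), PC3 0.0909 (9.09%);  cumulative: 0.5455, 0.9091, 1


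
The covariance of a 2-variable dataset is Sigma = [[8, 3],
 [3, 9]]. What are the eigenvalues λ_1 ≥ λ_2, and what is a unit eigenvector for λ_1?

Step 1 — characteristic polynomial of 2×2 Sigma:
  det(Sigma - λI) = λ² - trace · λ + det = 0.
  trace = 8 + 9 = 17, det = 8·9 - (3)² = 63.
Step 2 — discriminant:
  Δ = trace² - 4·det = 289 - 252 = 37.
Step 3 — eigenvalues:
  λ = (trace ± √Δ)/2 = (17 ± 6.0828)/2,
  λ_1 = 11.5414,  λ_2 = 5.4586.

Step 4 — unit eigenvector for λ_1: solve (Sigma - λ_1 I)v = 0. First row:
  (8 - 11.5414)·v_x + (3)·v_y = 0, i.e. (-3.5414)·v_x + (3)·v_y = 0,
  so v ∝ (b, λ_1 - a) = (3, 3.5414) = u.
  ||u|| = √((3)² + (3.5414)²) = √(21.5414) ≈ 4.6413,
  v_1 = u/||u|| ≈ (0.6464, 0.763) (||v_1|| = 1).

λ_1 = 11.5414,  λ_2 = 5.4586;  v_1 ≈ (0.6464, 0.763)


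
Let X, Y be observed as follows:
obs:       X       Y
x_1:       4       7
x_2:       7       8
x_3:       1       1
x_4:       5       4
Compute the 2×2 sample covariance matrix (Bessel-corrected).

Step 1 — column means:
  mean(X) = (4 + 7 + 1 + 5) / 4 = 17/4 = 4.25
  mean(Y) = (7 + 8 + 1 + 4) / 4 = 20/4 = 5

Step 2 — sample covariance S[i,j] = (1/(n-1)) · Σ_k (x_{k,i} - mean_i) · (x_{k,j} - mean_j), with n-1 = 3.
  S[X,X] = ((-0.25)·(-0.25) + (2.75)·(2.75) + (-3.25)·(-3.25) + (0.75)·(0.75)) / 3 = 18.75/3 = 6.25
  S[X,Y] = ((-0.25)·(2) + (2.75)·(3) + (-3.25)·(-4) + (0.75)·(-1)) / 3 = 20/3 = 6.6667
  S[Y,Y] = ((2)·(2) + (3)·(3) + (-4)·(-4) + (-1)·(-1)) / 3 = 30/3 = 10

S is symmetric (S[j,i] = S[i,j]). Assembling:

S = [[6.25, 6.6667],
 [6.6667, 10]]


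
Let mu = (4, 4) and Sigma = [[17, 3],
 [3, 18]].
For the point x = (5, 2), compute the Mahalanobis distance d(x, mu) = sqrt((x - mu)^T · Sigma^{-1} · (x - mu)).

Step 1 — centre the observation: (x - mu) = (1, -2).

Step 2 — invert Sigma. det(Sigma) = 17·18 - (3)² = 297.
  Sigma^{-1} = (1/det) · [[d, -b], [-b, a]] = [[0.0606, -0.0101],
 [-0.0101, 0.0572]].

Step 3 — form the quadratic (x - mu)^T · Sigma^{-1} · (x - mu):
  Sigma^{-1} · (x - mu) = (0.0808, -0.1246).
  (x - mu)^T · [Sigma^{-1} · (x - mu)] = (1)·(0.0808) + (-2)·(-0.1246) = 0.33.

Step 4 — take square root: d = √(0.33) ≈ 0.5744.

d(x, mu) = √(0.33) ≈ 0.5744


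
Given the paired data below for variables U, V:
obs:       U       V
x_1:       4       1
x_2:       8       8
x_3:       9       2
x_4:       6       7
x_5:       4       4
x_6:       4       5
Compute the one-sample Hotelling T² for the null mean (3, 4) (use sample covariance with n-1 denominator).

Step 1 — sample mean vector:
  mean(U) = (4 + 8 + 9 + 6 + 4 + 4) / 6 = 35/6 = 5.8333
  mean(V) = (1 + 8 + 2 + 7 + 4 + 5) / 6 = 27/6 = 4.5
  x̄ = (5.8333, 4.5),  deviation x̄ - mu_0 = (5.8333, 4.5) - (3, 4) = (2.8333, 0.5).

Step 2 — sample covariance matrix, S[i,j] = (1/(n-1)) · Σ_k (x_{k,i} - mean_i) · (x_{k,j} - mean_j), divisor n-1 = 5:
  S[U,U] = ((-1.8333)·(-1.8333) + (2.1667)·(2.1667) + (3.1667)·(3.1667) + (0.1667)·(0.1667) + (-1.8333)·(-1.8333) + (-1.8333)·(-1.8333)) / 5 = 24.8333/5 = 4.9667
  S[U,V] = ((-1.8333)·(-3.5) + (2.1667)·(3.5) + (3.1667)·(-2.5) + (0.1667)·(2.5) + (-1.8333)·(-0.5) + (-1.8333)·(0.5)) / 5 = 6.5/5 = 1.3
  S[V,V] = ((-3.5)·(-3.5) + (3.5)·(3.5) + (-2.5)·(-2.5) + (2.5)·(2.5) + (-0.5)·(-0.5) + (0.5)·(0.5)) / 5 = 37.5/5 = 7.5
  S = [[4.9667, 1.3],
 [1.3, 7.5]].

Step 3 — invert S. det(S) = 4.9667·7.5 - (1.3)² = 35.56.
  S^{-1} = (1/det) · [[d, -b], [-b, a]] = [[0.2109, -0.0366],
 [-0.0366, 0.1397]].

Step 4 — quadratic form (x̄ - mu_0)^T · S^{-1} · (x̄ - mu_0):
  S^{-1} · (x̄ - mu_0) = (0.5793, -0.0337),
  (x̄ - mu_0)^T · [...] = (2.8333)·(0.5793) + (0.5)·(-0.0337) = 1.6245.

Step 5 — scale by n: T² = 6 · 1.6245 = 9.7469.

T² ≈ 9.7469


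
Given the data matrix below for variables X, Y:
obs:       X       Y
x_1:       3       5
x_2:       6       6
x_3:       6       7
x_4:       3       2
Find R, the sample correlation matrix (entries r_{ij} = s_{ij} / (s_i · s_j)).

Step 1 — column means:
  mean(X) = (3 + 6 + 6 + 3) / 4 = 18/4 = 4.5
  mean(Y) = (5 + 6 + 7 + 2) / 4 = 20/4 = 5

Step 2 — sample variances and covariances s[i,j] = (1/(n-1)) · Σ_k (x_{k,i} - mean_i) · (x_{k,j} - mean_j), with n-1 = 3:
  s[X,X] = ((-1.5)·(-1.5) + (1.5)·(1.5) + (1.5)·(1.5) + (-1.5)·(-1.5)) / 3 = 9/3 = 3
  s[X,Y] = ((-1.5)·(0) + (1.5)·(1) + (1.5)·(2) + (-1.5)·(-3)) / 3 = 9/3 = 3
  s[Y,Y] = ((0)·(0) + (1)·(1) + (2)·(2) + (-3)·(-3)) / 3 = 14/3 = 4.6667
  Sample standard deviations s_i = √(s[i,i]):
  s(X) = √(3) = 1.7321
  s(Y) = √(4.6667) = 2.1602

Step 3 — r_{ij} = s_{ij} / (s_i · s_j):
  r[X,X] = 1 (diagonal).
  r[X,Y] = 3 / (1.7321 · 2.1602) = 3 / 3.7417 = 0.8018
  r[Y,Y] = 1 (diagonal).

R is symmetric with unit diagonal. Assembling:

R = [[1, 0.8018],
 [0.8018, 1]]


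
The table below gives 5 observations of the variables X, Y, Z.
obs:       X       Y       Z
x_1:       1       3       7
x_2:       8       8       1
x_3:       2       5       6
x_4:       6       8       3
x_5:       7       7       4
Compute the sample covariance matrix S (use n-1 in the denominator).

Step 1 — column means:
  mean(X) = (1 + 8 + 2 + 6 + 7) / 5 = 24/5 = 4.8
  mean(Y) = (3 + 8 + 5 + 8 + 7) / 5 = 31/5 = 6.2
  mean(Z) = (7 + 1 + 6 + 3 + 4) / 5 = 21/5 = 4.2

Step 2 — sample covariance S[i,j] = (1/(n-1)) · Σ_k (x_{k,i} - mean_i) · (x_{k,j} - mean_j), with n-1 = 4.
  S[X,X] = ((-3.8)·(-3.8) + (3.2)·(3.2) + (-2.8)·(-2.8) + (1.2)·(1.2) + (2.2)·(2.2)) / 4 = 38.8/4 = 9.7
  S[X,Y] = ((-3.8)·(-3.2) + (3.2)·(1.8) + (-2.8)·(-1.2) + (1.2)·(1.8) + (2.2)·(0.8)) / 4 = 25.2/4 = 6.3
  S[X,Z] = ((-3.8)·(2.8) + (3.2)·(-3.2) + (-2.8)·(1.8) + (1.2)·(-1.2) + (2.2)·(-0.2)) / 4 = -27.8/4 = -6.95
  S[Y,Y] = ((-3.2)·(-3.2) + (1.8)·(1.8) + (-1.2)·(-1.2) + (1.8)·(1.8) + (0.8)·(0.8)) / 4 = 18.8/4 = 4.7
  S[Y,Z] = ((-3.2)·(2.8) + (1.8)·(-3.2) + (-1.2)·(1.8) + (1.8)·(-1.2) + (0.8)·(-0.2)) / 4 = -19.2/4 = -4.8
  S[Z,Z] = ((2.8)·(2.8) + (-3.2)·(-3.2) + (1.8)·(1.8) + (-1.2)·(-1.2) + (-0.2)·(-0.2)) / 4 = 22.8/4 = 5.7

S is symmetric (S[j,i] = S[i,j]). Assembling:

S = [[9.7, 6.3, -6.95],
 [6.3, 4.7, -4.8],
 [-6.95, -4.8, 5.7]]


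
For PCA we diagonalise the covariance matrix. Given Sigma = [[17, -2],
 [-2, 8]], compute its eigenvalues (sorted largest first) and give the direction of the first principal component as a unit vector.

Step 1 — characteristic polynomial of 2×2 Sigma:
  det(Sigma - λI) = λ² - trace · λ + det = 0.
  trace = 17 + 8 = 25, det = 17·8 - (-2)² = 132.
Step 2 — discriminant:
  Δ = trace² - 4·det = 625 - 528 = 97.
Step 3 — eigenvalues:
  λ = (trace ± √Δ)/2 = (25 ± 9.8489)/2,
  λ_1 = 17.4244,  λ_2 = 7.5756.

Step 4 — unit eigenvector for λ_1: solve (Sigma - λ_1 I)v = 0. First row:
  (17 - 17.4244)·v_x + (-2)·v_y = 0, i.e. (-0.4244)·v_x + (-2)·v_y = 0,
  so v ∝ (b, λ_1 - a) = (-2, 0.4244); multiply by -1 so the first entry is positive: u = (2, -0.4244).
  ||u|| = √((2)² + (-0.4244)²) = √(4.1801) ≈ 2.0445,
  v_1 = u/||u|| ≈ (0.9782, -0.2076) (||v_1|| = 1).

λ_1 = 17.4244,  λ_2 = 7.5756;  v_1 ≈ (0.9782, -0.2076)


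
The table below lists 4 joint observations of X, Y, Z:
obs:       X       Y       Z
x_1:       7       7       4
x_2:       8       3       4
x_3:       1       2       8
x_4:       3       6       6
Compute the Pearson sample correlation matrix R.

Step 1 — column means:
  mean(X) = (7 + 8 + 1 + 3) / 4 = 19/4 = 4.75
  mean(Y) = (7 + 3 + 2 + 6) / 4 = 18/4 = 4.5
  mean(Z) = (4 + 4 + 8 + 6) / 4 = 22/4 = 5.5

Step 2 — sample variances and covariances s[i,j] = (1/(n-1)) · Σ_k (x_{k,i} - mean_i) · (x_{k,j} - mean_j), with n-1 = 3:
  s[X,X] = ((2.25)·(2.25) + (3.25)·(3.25) + (-3.75)·(-3.75) + (-1.75)·(-1.75)) / 3 = 32.75/3 = 10.9167
  s[X,Y] = ((2.25)·(2.5) + (3.25)·(-1.5) + (-3.75)·(-2.5) + (-1.75)·(1.5)) / 3 = 7.5/3 = 2.5
  s[X,Z] = ((2.25)·(-1.5) + (3.25)·(-1.5) + (-3.75)·(2.5) + (-1.75)·(0.5)) / 3 = -18.5/3 = -6.1667
  s[Y,Y] = ((2.5)·(2.5) + (-1.5)·(-1.5) + (-2.5)·(-2.5) + (1.5)·(1.5)) / 3 = 17/3 = 5.6667
  s[Y,Z] = ((2.5)·(-1.5) + (-1.5)·(-1.5) + (-2.5)·(2.5) + (1.5)·(0.5)) / 3 = -7/3 = -2.3333
  s[Z,Z] = ((-1.5)·(-1.5) + (-1.5)·(-1.5) + (2.5)·(2.5) + (0.5)·(0.5)) / 3 = 11/3 = 3.6667
  Sample standard deviations s_i = √(s[i,i]):
  s(X) = √(10.9167) = 3.304
  s(Y) = √(5.6667) = 2.3805
  s(Z) = √(3.6667) = 1.9149

Step 3 — r_{ij} = s_{ij} / (s_i · s_j):
  r[X,X] = 1 (diagonal).
  r[X,Y] = 2.5 / (3.304 · 2.3805) = 2.5 / 7.8652 = 0.3179
  r[X,Z] = -6.1667 / (3.304 · 1.9149) = -6.1667 / 6.3268 = -0.9747
  r[Y,Y] = 1 (diagonal).
  r[Y,Z] = -2.3333 / (2.3805 · 1.9149) = -2.3333 / 4.5583 = -0.5119
  r[Z,Z] = 1 (diagonal).

R is symmetric with unit diagonal. Assembling:

R = [[1, 0.3179, -0.9747],
 [0.3179, 1, -0.5119],
 [-0.9747, -0.5119, 1]]


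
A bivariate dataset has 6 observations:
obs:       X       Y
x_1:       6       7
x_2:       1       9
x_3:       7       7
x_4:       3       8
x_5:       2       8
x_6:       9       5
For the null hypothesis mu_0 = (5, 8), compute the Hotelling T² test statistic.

Step 1 — sample mean vector:
  mean(X) = (6 + 1 + 7 + 3 + 2 + 9) / 6 = 28/6 = 4.6667
  mean(Y) = (7 + 9 + 7 + 8 + 8 + 5) / 6 = 44/6 = 7.3333
  x̄ = (4.6667, 7.3333),  deviation x̄ - mu_0 = (4.6667, 7.3333) - (5, 8) = (-0.3333, -0.6667).

Step 2 — sample covariance matrix, S[i,j] = (1/(n-1)) · Σ_k (x_{k,i} - mean_i) · (x_{k,j} - mean_j), divisor n-1 = 5:
  S[X,X] = ((1.3333)·(1.3333) + (-3.6667)·(-3.6667) + (2.3333)·(2.3333) + (-1.6667)·(-1.6667) + (-2.6667)·(-2.6667) + (4.3333)·(4.3333)) / 5 = 49.3333/5 = 9.8667
  S[X,Y] = ((1.3333)·(-0.3333) + (-3.6667)·(1.6667) + (2.3333)·(-0.3333) + (-1.6667)·(0.6667) + (-2.6667)·(0.6667) + (4.3333)·(-2.3333)) / 5 = -20.3333/5 = -4.0667
  S[Y,Y] = ((-0.3333)·(-0.3333) + (1.6667)·(1.6667) + (-0.3333)·(-0.3333) + (0.6667)·(0.6667) + (0.6667)·(0.6667) + (-2.3333)·(-2.3333)) / 5 = 9.3333/5 = 1.8667
  S = [[9.8667, -4.0667],
 [-4.0667, 1.8667]].

Step 3 — invert S. det(S) = 9.8667·1.8667 - (-4.0667)² = 1.88.
  S^{-1} = (1/det) · [[d, -b], [-b, a]] = [[0.9929, 2.1631],
 [2.1631, 5.2482]].

Step 4 — quadratic form (x̄ - mu_0)^T · S^{-1} · (x̄ - mu_0):
  S^{-1} · (x̄ - mu_0) = (-1.773, -4.2199),
  (x̄ - mu_0)^T · [...] = (-0.3333)·(-1.773) + (-0.6667)·(-4.2199) = 3.4043.

Step 5 — scale by n: T² = 6 · 3.4043 = 20.4255.

T² ≈ 20.4255


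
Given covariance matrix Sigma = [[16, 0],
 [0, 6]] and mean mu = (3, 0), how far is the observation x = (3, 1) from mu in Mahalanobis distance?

Step 1 — centre the observation: (x - mu) = (0, 1).

Step 2 — invert Sigma. det(Sigma) = 16·6 - (0)² = 96.
  Sigma^{-1} = (1/det) · [[d, -b], [-b, a]] = [[0.0625, 0],
 [0, 0.1667]].

Step 3 — form the quadratic (x - mu)^T · Sigma^{-1} · (x - mu):
  Sigma^{-1} · (x - mu) = (0, 0.1667).
  (x - mu)^T · [Sigma^{-1} · (x - mu)] = (0)·(0) + (1)·(0.1667) = 0.1667.

Step 4 — take square root: d = √(0.1667) ≈ 0.4082.

d(x, mu) = √(0.1667) ≈ 0.4082


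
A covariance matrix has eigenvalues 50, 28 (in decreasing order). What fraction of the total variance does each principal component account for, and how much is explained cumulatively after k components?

Step 1 — total variance = trace(Sigma) = Σ λ_i = 50 + 28 = 78.

Step 2 — fraction explained by component i = λ_i / Σ λ:
  PC1: 50/78 = 0.641
  PC2: 28/78 = 0.359

Step 3 — cumulative fraction after k components = (λ_1 + ... + λ_k) / Σ λ:
  k = 1: 50/78 = 0.641
  k = 2: (50 + 28)/78 = 78/78 = 1

Summary (fraction, with percent):

explained: PC1 0.641 (64.1%), PC2 0.359 (35.9%);  cumulative: 0.641, 1


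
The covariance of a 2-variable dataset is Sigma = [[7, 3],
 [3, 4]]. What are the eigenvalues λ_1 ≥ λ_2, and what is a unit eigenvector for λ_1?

Step 1 — characteristic polynomial of 2×2 Sigma:
  det(Sigma - λI) = λ² - trace · λ + det = 0.
  trace = 7 + 4 = 11, det = 7·4 - (3)² = 19.
Step 2 — discriminant:
  Δ = trace² - 4·det = 121 - 76 = 45.
Step 3 — eigenvalues:
  λ = (trace ± √Δ)/2 = (11 ± 6.7082)/2,
  λ_1 = 8.8541,  λ_2 = 2.1459.

Step 4 — unit eigenvector for λ_1: solve (Sigma - λ_1 I)v = 0. First row:
  (7 - 8.8541)·v_x + (3)·v_y = 0, i.e. (-1.8541)·v_x + (3)·v_y = 0,
  so v ∝ (b, λ_1 - a) = (3, 1.8541) = u.
  ||u|| = √((3)² + (1.8541)²) = √(12.4377) ≈ 3.5267,
  v_1 = u/||u|| ≈ (0.8507, 0.5257) (||v_1|| = 1).

λ_1 = 8.8541,  λ_2 = 2.1459;  v_1 ≈ (0.8507, 0.5257)


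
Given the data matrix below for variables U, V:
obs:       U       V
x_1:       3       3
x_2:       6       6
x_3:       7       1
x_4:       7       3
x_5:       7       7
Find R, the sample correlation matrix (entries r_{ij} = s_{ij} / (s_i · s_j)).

Step 1 — column means:
  mean(U) = (3 + 6 + 7 + 7 + 7) / 5 = 30/5 = 6
  mean(V) = (3 + 6 + 1 + 3 + 7) / 5 = 20/5 = 4

Step 2 — sample variances and covariances s[i,j] = (1/(n-1)) · Σ_k (x_{k,i} - mean_i) · (x_{k,j} - mean_j), with n-1 = 4:
  s[U,U] = ((-3)·(-3) + (0)·(0) + (1)·(1) + (1)·(1) + (1)·(1)) / 4 = 12/4 = 3
  s[U,V] = ((-3)·(-1) + (0)·(2) + (1)·(-3) + (1)·(-1) + (1)·(3)) / 4 = 2/4 = 0.5
  s[V,V] = ((-1)·(-1) + (2)·(2) + (-3)·(-3) + (-1)·(-1) + (3)·(3)) / 4 = 24/4 = 6
  Sample standard deviations s_i = √(s[i,i]):
  s(U) = √(3) = 1.7321
  s(V) = √(6) = 2.4495

Step 3 — r_{ij} = s_{ij} / (s_i · s_j):
  r[U,U] = 1 (diagonal).
  r[U,V] = 0.5 / (1.7321 · 2.4495) = 0.5 / 4.2426 = 0.1179
  r[V,V] = 1 (diagonal).

R is symmetric with unit diagonal. Assembling:

R = [[1, 0.1179],
 [0.1179, 1]]


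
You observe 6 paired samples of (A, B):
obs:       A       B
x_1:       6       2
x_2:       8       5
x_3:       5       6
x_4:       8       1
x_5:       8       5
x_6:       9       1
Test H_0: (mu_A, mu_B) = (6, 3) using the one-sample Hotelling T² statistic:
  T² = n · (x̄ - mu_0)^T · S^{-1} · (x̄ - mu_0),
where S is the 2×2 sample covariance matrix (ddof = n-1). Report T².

Step 1 — sample mean vector:
  mean(A) = (6 + 8 + 5 + 8 + 8 + 9) / 6 = 44/6 = 7.3333
  mean(B) = (2 + 5 + 6 + 1 + 5 + 1) / 6 = 20/6 = 3.3333
  x̄ = (7.3333, 3.3333),  deviation x̄ - mu_0 = (7.3333, 3.3333) - (6, 3) = (1.3333, 0.3333).

Step 2 — sample covariance matrix, S[i,j] = (1/(n-1)) · Σ_k (x_{k,i} - mean_i) · (x_{k,j} - mean_j), divisor n-1 = 5:
  S[A,A] = ((-1.3333)·(-1.3333) + (0.6667)·(0.6667) + (-2.3333)·(-2.3333) + (0.6667)·(0.6667) + (0.6667)·(0.6667) + (1.6667)·(1.6667)) / 5 = 11.3333/5 = 2.2667
  S[A,B] = ((-1.3333)·(-1.3333) + (0.6667)·(1.6667) + (-2.3333)·(2.6667) + (0.6667)·(-2.3333) + (0.6667)·(1.6667) + (1.6667)·(-2.3333)) / 5 = -7.6667/5 = -1.5333
  S[B,B] = ((-1.3333)·(-1.3333) + (1.6667)·(1.6667) + (2.6667)·(2.6667) + (-2.3333)·(-2.3333) + (1.6667)·(1.6667) + (-2.3333)·(-2.3333)) / 5 = 25.3333/5 = 5.0667
  S = [[2.2667, -1.5333],
 [-1.5333, 5.0667]].

Step 3 — invert S. det(S) = 2.2667·5.0667 - (-1.5333)² = 9.1333.
  S^{-1} = (1/det) · [[d, -b], [-b, a]] = [[0.5547, 0.1679],
 [0.1679, 0.2482]].

Step 4 — quadratic form (x̄ - mu_0)^T · S^{-1} · (x̄ - mu_0):
  S^{-1} · (x̄ - mu_0) = (0.7956, 0.3066),
  (x̄ - mu_0)^T · [...] = (1.3333)·(0.7956) + (0.3333)·(0.3066) = 1.163.

Step 5 — scale by n: T² = 6 · 1.163 = 6.9781.

T² ≈ 6.9781


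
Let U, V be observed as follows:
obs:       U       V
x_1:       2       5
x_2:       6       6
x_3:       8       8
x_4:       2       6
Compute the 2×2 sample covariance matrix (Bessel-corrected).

Step 1 — column means:
  mean(U) = (2 + 6 + 8 + 2) / 4 = 18/4 = 4.5
  mean(V) = (5 + 6 + 8 + 6) / 4 = 25/4 = 6.25

Step 2 — sample covariance S[i,j] = (1/(n-1)) · Σ_k (x_{k,i} - mean_i) · (x_{k,j} - mean_j), with n-1 = 3.
  S[U,U] = ((-2.5)·(-2.5) + (1.5)·(1.5) + (3.5)·(3.5) + (-2.5)·(-2.5)) / 3 = 27/3 = 9
  S[U,V] = ((-2.5)·(-1.25) + (1.5)·(-0.25) + (3.5)·(1.75) + (-2.5)·(-0.25)) / 3 = 9.5/3 = 3.1667
  S[V,V] = ((-1.25)·(-1.25) + (-0.25)·(-0.25) + (1.75)·(1.75) + (-0.25)·(-0.25)) / 3 = 4.75/3 = 1.5833

S is symmetric (S[j,i] = S[i,j]). Assembling:

S = [[9, 3.1667],
 [3.1667, 1.5833]]


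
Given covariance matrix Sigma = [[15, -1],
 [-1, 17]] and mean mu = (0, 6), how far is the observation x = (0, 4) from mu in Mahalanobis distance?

Step 1 — centre the observation: (x - mu) = (0, -2).

Step 2 — invert Sigma. det(Sigma) = 15·17 - (-1)² = 254.
  Sigma^{-1} = (1/det) · [[d, -b], [-b, a]] = [[0.0669, 0.0039],
 [0.0039, 0.0591]].

Step 3 — form the quadratic (x - mu)^T · Sigma^{-1} · (x - mu):
  Sigma^{-1} · (x - mu) = (-0.0079, -0.1181).
  (x - mu)^T · [Sigma^{-1} · (x - mu)] = (0)·(-0.0079) + (-2)·(-0.1181) = 0.2362.

Step 4 — take square root: d = √(0.2362) ≈ 0.486.

d(x, mu) = √(0.2362) ≈ 0.486


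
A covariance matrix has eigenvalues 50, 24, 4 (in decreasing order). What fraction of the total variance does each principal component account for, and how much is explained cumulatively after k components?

Step 1 — total variance = trace(Sigma) = Σ λ_i = 50 + 24 + 4 = 78.

Step 2 — fraction explained by component i = λ_i / Σ λ:
  PC1: 50/78 = 0.641
  PC2: 24/78 = 0.3077
  PC3: 4/78 = 0.0513

Step 3 — cumulative fraction after k components = (λ_1 + ... + λ_k) / Σ λ:
  k = 1: 50/78 = 0.641
  k = 2: (50 + 24)/78 = 74/78 = 0.9487
  k = 3: (50 + 24 + 4)/78 = 78/78 = 1

Summary (fraction, with percent):

explained: PC1 0.641 (64.1%), PC2 0.3077 (30.77%), PC3 0.0513 (5.13%);  cumulative: 0.641, 0.9487, 1


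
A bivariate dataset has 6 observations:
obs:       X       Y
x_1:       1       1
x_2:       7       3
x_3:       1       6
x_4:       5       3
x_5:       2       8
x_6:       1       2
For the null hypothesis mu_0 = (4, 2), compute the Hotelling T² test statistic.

Step 1 — sample mean vector:
  mean(X) = (1 + 7 + 1 + 5 + 2 + 1) / 6 = 17/6 = 2.8333
  mean(Y) = (1 + 3 + 6 + 3 + 8 + 2) / 6 = 23/6 = 3.8333
  x̄ = (2.8333, 3.8333),  deviation x̄ - mu_0 = (2.8333, 3.8333) - (4, 2) = (-1.1667, 1.8333).

Step 2 — sample covariance matrix, S[i,j] = (1/(n-1)) · Σ_k (x_{k,i} - mean_i) · (x_{k,j} - mean_j), divisor n-1 = 5:
  S[X,X] = ((-1.8333)·(-1.8333) + (4.1667)·(4.1667) + (-1.8333)·(-1.8333) + (2.1667)·(2.1667) + (-0.8333)·(-0.8333) + (-1.8333)·(-1.8333)) / 5 = 32.8333/5 = 6.5667
  S[X,Y] = ((-1.8333)·(-2.8333) + (4.1667)·(-0.8333) + (-1.8333)·(2.1667) + (2.1667)·(-0.8333) + (-0.8333)·(4.1667) + (-1.8333)·(-1.8333)) / 5 = -4.1667/5 = -0.8333
  S[Y,Y] = ((-2.8333)·(-2.8333) + (-0.8333)·(-0.8333) + (2.1667)·(2.1667) + (-0.8333)·(-0.8333) + (4.1667)·(4.1667) + (-1.8333)·(-1.8333)) / 5 = 34.8333/5 = 6.9667
  S = [[6.5667, -0.8333],
 [-0.8333, 6.9667]].

Step 3 — invert S. det(S) = 6.5667·6.9667 - (-0.8333)² = 45.0533.
  S^{-1} = (1/det) · [[d, -b], [-b, a]] = [[0.1546, 0.0185],
 [0.0185, 0.1458]].

Step 4 — quadratic form (x̄ - mu_0)^T · S^{-1} · (x̄ - mu_0):
  S^{-1} · (x̄ - mu_0) = (-0.1465, 0.2456),
  (x̄ - mu_0)^T · [...] = (-1.1667)·(-0.1465) + (1.8333)·(0.2456) = 0.6212.

Step 5 — scale by n: T² = 6 · 0.6212 = 3.7274.

T² ≈ 3.7274


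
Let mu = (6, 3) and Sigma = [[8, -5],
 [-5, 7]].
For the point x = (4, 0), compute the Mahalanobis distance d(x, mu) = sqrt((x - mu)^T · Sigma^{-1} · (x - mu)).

Step 1 — centre the observation: (x - mu) = (-2, -3).

Step 2 — invert Sigma. det(Sigma) = 8·7 - (-5)² = 31.
  Sigma^{-1} = (1/det) · [[d, -b], [-b, a]] = [[0.2258, 0.1613],
 [0.1613, 0.2581]].

Step 3 — form the quadratic (x - mu)^T · Sigma^{-1} · (x - mu):
  Sigma^{-1} · (x - mu) = (-0.9355, -1.0968).
  (x - mu)^T · [Sigma^{-1} · (x - mu)] = (-2)·(-0.9355) + (-3)·(-1.0968) = 5.1613.

Step 4 — take square root: d = √(5.1613) ≈ 2.2718.

d(x, mu) = √(5.1613) ≈ 2.2718


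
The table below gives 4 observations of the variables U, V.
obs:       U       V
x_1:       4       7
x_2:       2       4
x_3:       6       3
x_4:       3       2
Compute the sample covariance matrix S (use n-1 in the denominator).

Step 1 — column means:
  mean(U) = (4 + 2 + 6 + 3) / 4 = 15/4 = 3.75
  mean(V) = (7 + 4 + 3 + 2) / 4 = 16/4 = 4

Step 2 — sample covariance S[i,j] = (1/(n-1)) · Σ_k (x_{k,i} - mean_i) · (x_{k,j} - mean_j), with n-1 = 3.
  S[U,U] = ((0.25)·(0.25) + (-1.75)·(-1.75) + (2.25)·(2.25) + (-0.75)·(-0.75)) / 3 = 8.75/3 = 2.9167
  S[U,V] = ((0.25)·(3) + (-1.75)·(0) + (2.25)·(-1) + (-0.75)·(-2)) / 3 = 0/3 = 0
  S[V,V] = ((3)·(3) + (0)·(0) + (-1)·(-1) + (-2)·(-2)) / 3 = 14/3 = 4.6667

S is symmetric (S[j,i] = S[i,j]). Assembling:

S = [[2.9167, 0],
 [0, 4.6667]]


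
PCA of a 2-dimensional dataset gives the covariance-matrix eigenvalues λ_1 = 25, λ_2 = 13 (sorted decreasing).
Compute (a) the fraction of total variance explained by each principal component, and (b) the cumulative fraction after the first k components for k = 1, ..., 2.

Step 1 — total variance = trace(Sigma) = Σ λ_i = 25 + 13 = 38.

Step 2 — fraction explained by component i = λ_i / Σ λ:
  PC1: 25/38 = 0.6579
  PC2: 13/38 = 0.3421

Step 3 — cumulative fraction after k components = (λ_1 + ... + λ_k) / Σ λ:
  k = 1: 25/38 = 0.6579
  k = 2: (25 + 13)/38 = 38/38 = 1

Summary (fraction, with percent):

explained: PC1 0.6579 (65.79%), PC2 0.3421 (34.21%);  cumulative: 0.6579, 1


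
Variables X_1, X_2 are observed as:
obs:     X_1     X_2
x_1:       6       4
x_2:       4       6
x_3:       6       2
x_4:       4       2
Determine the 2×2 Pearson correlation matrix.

Step 1 — column means:
  mean(X_1) = (6 + 4 + 6 + 4) / 4 = 20/4 = 5
  mean(X_2) = (4 + 6 + 2 + 2) / 4 = 14/4 = 3.5

Step 2 — sample variances and covariances s[i,j] = (1/(n-1)) · Σ_k (x_{k,i} - mean_i) · (x_{k,j} - mean_j), with n-1 = 3:
  s[X_1,X_1] = ((1)·(1) + (-1)·(-1) + (1)·(1) + (-1)·(-1)) / 3 = 4/3 = 1.3333
  s[X_1,X_2] = ((1)·(0.5) + (-1)·(2.5) + (1)·(-1.5) + (-1)·(-1.5)) / 3 = -2/3 = -0.6667
  s[X_2,X_2] = ((0.5)·(0.5) + (2.5)·(2.5) + (-1.5)·(-1.5) + (-1.5)·(-1.5)) / 3 = 11/3 = 3.6667
  Sample standard deviations s_i = √(s[i,i]):
  s(X_1) = √(1.3333) = 1.1547
  s(X_2) = √(3.6667) = 1.9149

Step 3 — r_{ij} = s_{ij} / (s_i · s_j):
  r[X_1,X_1] = 1 (diagonal).
  r[X_1,X_2] = -0.6667 / (1.1547 · 1.9149) = -0.6667 / 2.2111 = -0.3015
  r[X_2,X_2] = 1 (diagonal).

R is symmetric with unit diagonal. Assembling:

R = [[1, -0.3015],
 [-0.3015, 1]]


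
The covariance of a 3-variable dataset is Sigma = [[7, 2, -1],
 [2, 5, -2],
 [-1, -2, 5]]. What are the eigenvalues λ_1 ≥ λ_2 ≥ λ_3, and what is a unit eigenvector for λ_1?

Step 1 — characteristic polynomial p(λ) = det(λI - Sigma) = λ³ - tr·λ² + c_1·λ - det, where tr = trace, c_1 = sum of the principal 2×2 minors, det = det(Sigma):
  tr = 7 + 5 + 5 = 17,
  c_1 = (7·5 - (2)²) + (7·5 - (-1)²) + (5·5 - (-2)²) = 31 + 34 + 21 = 86,
  det = 7·(5·5 - (-2)²) - (2)·((2)·5 - (-2)·(-1)) + (-1)·((2)·(-2) - 5·(-1)) = 7·(21) - (2)·(8) + (-1)·(1) = 130.
  So p(λ) = λ³ - 17λ² + 86λ - 130.
Step 2 — look for an integer root (rational root theorem: any rational root is an integer divisor of 130). Testing λ = 5:
  p(5) = 125 - 425 + 430 - 130 = 0  ✓
  Dividing out (λ - 5): p(λ) = (λ - 5)(λ² - 12λ + 26).
Step 3 — remaining eigenvalues from the quadratic λ² - 12λ + 26 = 0:
  Δ = 12² - 4·26 = 144 - 104 = 40,  λ = (12 ± √40)/2 = (12 ± 6.3246)/2 ≈ 9.1623 or 2.8377.
  Sorted: λ_1 = 9.1623,  λ_2 = 5,  λ_3 = 2.8377  (check: sum = 17 = tr ✓).

Step 4 — unit eigenvector for λ_1 ≈ 9.1623: v spans the null space of (Sigma - λ_1 I), whose rows are
  r_1 = (-2.1623, 2, -1),  r_2 = (2, -4.1623, -2),  r_3 = (-1, -2, -4.1623).
  v is orthogonal to every row, so take v ∝ r_1 × r_2 = ((2)·(-2) - (-1)·(-4.1623), (-1)·(2) - (-2.1623)·(-2), (-2.1623)·(-4.1623) - (2)·(2)) ≈ (-8.1623, -6.3246, 5).
  Rescale (multiply by -1 so the first nonzero entry is positive): u = (8.1623, 6.3246, -5).
  ||u|| = √((8.1623)² + (6.3246)² + (-5)²) = √(131.6228) ≈ 11.4727,  v_1 = u/||u|| ≈ (0.7115, 0.5513, -0.4358) (||v_1|| = 1).

λ_1 = 9.1623,  λ_2 = 5,  λ_3 = 2.8377;  v_1 ≈ (0.7115, 0.5513, -0.4358)


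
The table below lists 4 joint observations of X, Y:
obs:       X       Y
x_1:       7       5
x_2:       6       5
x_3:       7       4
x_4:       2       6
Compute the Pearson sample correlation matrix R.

Step 1 — column means:
  mean(X) = (7 + 6 + 7 + 2) / 4 = 22/4 = 5.5
  mean(Y) = (5 + 5 + 4 + 6) / 4 = 20/4 = 5

Step 2 — sample variances and covariances s[i,j] = (1/(n-1)) · Σ_k (x_{k,i} - mean_i) · (x_{k,j} - mean_j), with n-1 = 3:
  s[X,X] = ((1.5)·(1.5) + (0.5)·(0.5) + (1.5)·(1.5) + (-3.5)·(-3.5)) / 3 = 17/3 = 5.6667
  s[X,Y] = ((1.5)·(0) + (0.5)·(0) + (1.5)·(-1) + (-3.5)·(1)) / 3 = -5/3 = -1.6667
  s[Y,Y] = ((0)·(0) + (0)·(0) + (-1)·(-1) + (1)·(1)) / 3 = 2/3 = 0.6667
  Sample standard deviations s_i = √(s[i,i]):
  s(X) = √(5.6667) = 2.3805
  s(Y) = √(0.6667) = 0.8165

Step 3 — r_{ij} = s_{ij} / (s_i · s_j):
  r[X,X] = 1 (diagonal).
  r[X,Y] = -1.6667 / (2.3805 · 0.8165) = -1.6667 / 1.9437 = -0.8575
  r[Y,Y] = 1 (diagonal).

R is symmetric with unit diagonal. Assembling:

R = [[1, -0.8575],
 [-0.8575, 1]]


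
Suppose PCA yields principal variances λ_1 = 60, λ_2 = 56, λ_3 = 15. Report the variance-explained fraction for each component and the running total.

Step 1 — total variance = trace(Sigma) = Σ λ_i = 60 + 56 + 15 = 131.

Step 2 — fraction explained by component i = λ_i / Σ λ:
  PC1: 60/131 = 0.458
  PC2: 56/131 = 0.4275
  PC3: 15/131 = 0.1145

Step 3 — cumulative fraction after k components = (λ_1 + ... + λ_k) / Σ λ:
  k = 1: 60/131 = 0.458
  k = 2: (60 + 56)/131 = 116/131 = 0.8855
  k = 3: (60 + 56 + 15)/131 = 131/131 = 1

Summary (fraction, with percent):

explained: PC1 0.458 (45.8%), PC2 0.4275 (42.75%), PC3 0.1145 (11.45%);  cumulative: 0.458, 0.8855, 1


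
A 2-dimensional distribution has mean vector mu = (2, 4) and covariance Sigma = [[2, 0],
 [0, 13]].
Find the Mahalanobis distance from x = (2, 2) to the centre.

Step 1 — centre the observation: (x - mu) = (0, -2).

Step 2 — invert Sigma. det(Sigma) = 2·13 - (0)² = 26.
  Sigma^{-1} = (1/det) · [[d, -b], [-b, a]] = [[0.5, 0],
 [0, 0.0769]].

Step 3 — form the quadratic (x - mu)^T · Sigma^{-1} · (x - mu):
  Sigma^{-1} · (x - mu) = (0, -0.1538).
  (x - mu)^T · [Sigma^{-1} · (x - mu)] = (0)·(0) + (-2)·(-0.1538) = 0.3077.

Step 4 — take square root: d = √(0.3077) ≈ 0.5547.

d(x, mu) = √(0.3077) ≈ 0.5547
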